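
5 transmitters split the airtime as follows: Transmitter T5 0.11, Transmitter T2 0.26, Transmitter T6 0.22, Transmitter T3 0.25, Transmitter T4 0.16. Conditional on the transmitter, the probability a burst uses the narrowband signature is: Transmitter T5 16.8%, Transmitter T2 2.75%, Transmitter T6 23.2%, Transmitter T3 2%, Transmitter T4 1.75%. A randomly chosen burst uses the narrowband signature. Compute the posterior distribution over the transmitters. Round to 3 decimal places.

Transmitter T5 0.219, Transmitter T2 0.085, Transmitter T6 0.604, Transmitter T3 0.059, Transmitter T4 0.033

By Bayes' rule, posterior ∝ prior × likelihood:
  Transmitter T5: 0.11 × 0.168 = 0.01848
  Transmitter T2: 0.26 × 0.0275 = 0.00715
  Transmitter T6: 0.22 × 0.232 = 0.05104
  Transmitter T3: 0.25 × 0.02 = 0.005
  Transmitter T4: 0.16 × 0.0175 = 0.0028
Total = 0.08447.
P(Transmitter T5 | narrowband) = 0.01848/0.08447 ≈ 0.219
P(Transmitter T2 | narrowband) = 0.00715/0.08447 ≈ 0.085
P(Transmitter T6 | narrowband) = 0.05104/0.08447 ≈ 0.604
P(Transmitter T3 | narrowband) = 0.005/0.08447 ≈ 0.059
P(Transmitter T4 | narrowband) = 0.0028/0.08447 ≈ 0.033
(Check: 0.219+0.085+0.604+0.059+0.033 = 1.000.)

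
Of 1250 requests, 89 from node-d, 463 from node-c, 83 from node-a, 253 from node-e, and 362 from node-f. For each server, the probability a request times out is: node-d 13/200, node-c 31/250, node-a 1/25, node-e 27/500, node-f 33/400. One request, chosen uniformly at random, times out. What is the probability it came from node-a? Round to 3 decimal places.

By Bayes' rule, posterior ∝ prior × likelihood:
  node-d: 0.0712 × 0.065 = 0.004628
  node-c: 0.3704 × 0.124 = 0.0459296
  node-a: 0.0664 × 0.04 = 0.002656
  node-e: 0.2024 × 0.054 = 0.0109296
  node-f: 0.2896 × 0.0825 = 0.023892
Normalizing constant = 0.0880352.
P(node-a | evidence) = 0.002656 / 0.0880352 ≈ 0.030.

0.030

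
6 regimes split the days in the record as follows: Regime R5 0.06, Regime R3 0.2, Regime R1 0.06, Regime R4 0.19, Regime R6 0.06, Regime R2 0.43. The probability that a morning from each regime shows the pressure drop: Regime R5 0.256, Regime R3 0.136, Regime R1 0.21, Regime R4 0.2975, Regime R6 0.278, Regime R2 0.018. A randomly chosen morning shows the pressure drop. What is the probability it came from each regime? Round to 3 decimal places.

Prior × likelihood for each hypothesis:
  Regime R5: 0.06 × 0.256 = 0.01536
  Regime R3: 0.2 × 0.136 = 0.0272
  Regime R1: 0.06 × 0.21 = 0.0126
  Regime R4: 0.19 × 0.2975 = 0.056525
  Regime R6: 0.06 × 0.278 = 0.01668
  Regime R2: 0.43 × 0.018 = 0.00774
Sum = 0.136105.
P(Regime R5 | drop) = 0.01536/0.136105 ≈ 0.113
P(Regime R3 | drop) = 0.0272/0.136105 ≈ 0.200
P(Regime R1 | drop) = 0.0126/0.136105 ≈ 0.093
P(Regime R4 | drop) = 0.056525/0.136105 ≈ 0.415
P(Regime R6 | drop) = 0.01668/0.136105 ≈ 0.123
P(Regime R2 | drop) = 0.00774/0.136105 ≈ 0.057
(Check: 0.113+0.200+0.093+0.415+0.123+0.057 = 1.001.)

Regime R5 0.113, Regime R3 0.200, Regime R1 0.093, Regime R4 0.415, Regime R6 0.123, Regime R2 0.057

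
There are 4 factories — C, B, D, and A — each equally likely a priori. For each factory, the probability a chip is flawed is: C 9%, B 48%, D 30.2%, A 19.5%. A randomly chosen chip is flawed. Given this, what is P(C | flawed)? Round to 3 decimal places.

0.084

With a uniform prior (1/4 each), posterior ∝ likelihood:
  C: 0.09
  B: 0.48
  D: 0.302
  A: 0.195
Normalizing constant = 1.067.
P(C | evidence) = 0.09 / 1.067 ≈ 0.084.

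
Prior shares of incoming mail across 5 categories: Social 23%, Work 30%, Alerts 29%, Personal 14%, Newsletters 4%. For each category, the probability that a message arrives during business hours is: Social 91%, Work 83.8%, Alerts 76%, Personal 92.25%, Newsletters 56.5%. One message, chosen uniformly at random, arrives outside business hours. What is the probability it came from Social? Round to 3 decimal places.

Taking complements, P(off-hours | each) = Social 0.09, Work 0.162, Alerts 0.24, Personal 0.0775, Newsletters 0.435.
Unnormalized posteriors (prior × likelihood):
  Social: 0.23 × 0.09 = 0.0207
  Work: 0.3 × 0.162 = 0.0486
  Alerts: 0.29 × 0.24 = 0.0696
  Personal: 0.14 × 0.0775 = 0.01085
  Newsletters: 0.04 × 0.435 = 0.0174
Sum = 0.16715.
P(Social | evidence) = 0.0207 / 0.16715 ≈ 0.124.

0.124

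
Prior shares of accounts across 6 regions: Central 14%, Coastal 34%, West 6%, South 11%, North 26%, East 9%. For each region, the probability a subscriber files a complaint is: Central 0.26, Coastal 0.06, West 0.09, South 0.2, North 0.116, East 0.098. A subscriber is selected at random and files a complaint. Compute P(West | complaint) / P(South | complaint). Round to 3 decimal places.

0.245

Unnormalized posteriors (prior × likelihood):
  Central: 0.14 × 0.26 = 0.0364
  Coastal: 0.34 × 0.06 = 0.0204
  West: 0.06 × 0.09 = 0.0054
  South: 0.11 × 0.2 = 0.022
  North: 0.26 × 0.116 = 0.03016
  East: 0.09 × 0.098 = 0.00882
Normalizing constant = 0.12318.
The ratio is 0.0054 / 0.022 (the normalizer cancels) = 0.245.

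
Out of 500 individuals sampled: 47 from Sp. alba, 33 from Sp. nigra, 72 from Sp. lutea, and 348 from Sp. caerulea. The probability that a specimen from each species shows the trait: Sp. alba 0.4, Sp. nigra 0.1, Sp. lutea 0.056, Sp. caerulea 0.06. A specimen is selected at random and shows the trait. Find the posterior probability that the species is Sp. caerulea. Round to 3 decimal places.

0.444

Unnormalized posteriors (prior × likelihood):
  Sp. alba: 0.094 × 0.4 = 0.0376
  Sp. nigra: 0.066 × 0.1 = 0.0066
  Sp. lutea: 0.144 × 0.056 = 0.008064
  Sp. caerulea: 0.696 × 0.06 = 0.04176
Normalizing constant = 0.094024.
P(Sp. caerulea | evidence) = 0.04176 / 0.094024 ≈ 0.444.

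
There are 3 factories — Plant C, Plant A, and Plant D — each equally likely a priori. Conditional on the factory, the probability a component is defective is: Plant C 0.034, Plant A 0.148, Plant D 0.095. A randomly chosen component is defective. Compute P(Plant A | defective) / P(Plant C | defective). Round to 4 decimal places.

Since the prior is uniform, the posterior is proportional to the likelihood:
  Plant C: 0.034
  Plant A: 0.148
  Plant D: 0.095
Sum = 0.277.
The ratio is 0.148 / 0.034 (the normalizer cancels) = 4.3529.

4.3529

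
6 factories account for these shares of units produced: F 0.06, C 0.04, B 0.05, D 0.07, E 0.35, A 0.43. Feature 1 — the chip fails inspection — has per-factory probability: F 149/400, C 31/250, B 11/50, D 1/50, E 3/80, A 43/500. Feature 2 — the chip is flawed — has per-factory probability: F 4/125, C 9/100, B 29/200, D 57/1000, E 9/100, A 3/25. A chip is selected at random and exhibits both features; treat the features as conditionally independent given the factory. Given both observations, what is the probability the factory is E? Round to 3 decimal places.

By Bayes' rule, posterior ∝ prior × likelihood:
  F: 0.06 × 0.3725 × 0.032 = 0.0007152
  C: 0.04 × 0.124 × 0.09 = 0.0004464
  B: 0.05 × 0.22 × 0.145 = 0.001595
  D: 0.07 × 0.02 × 0.057 = 0.0000798
  E: 0.35 × 0.0375 × 0.09 = 0.00118125
  A: 0.43 × 0.086 × 0.12 = 0.0044376
Normalizing constant = 0.00845525.
P(E | evidence) = 0.00118125 / 0.00845525 ≈ 0.140.

0.140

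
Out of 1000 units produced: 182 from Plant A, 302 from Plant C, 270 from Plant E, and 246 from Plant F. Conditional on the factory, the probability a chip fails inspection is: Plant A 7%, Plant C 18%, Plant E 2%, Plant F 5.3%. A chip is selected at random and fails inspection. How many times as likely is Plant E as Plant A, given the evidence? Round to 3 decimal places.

Compute prior × likelihood for every hypothesis:
  Plant A: 0.182 × 0.07 = 0.01274
  Plant C: 0.302 × 0.18 = 0.05436
  Plant E: 0.27 × 0.02 = 0.0054
  Plant F: 0.246 × 0.053 = 0.013038
Total = 0.085538.
The ratio is 0.0054 / 0.01274 (the normalizer cancels) = 0.424.

0.424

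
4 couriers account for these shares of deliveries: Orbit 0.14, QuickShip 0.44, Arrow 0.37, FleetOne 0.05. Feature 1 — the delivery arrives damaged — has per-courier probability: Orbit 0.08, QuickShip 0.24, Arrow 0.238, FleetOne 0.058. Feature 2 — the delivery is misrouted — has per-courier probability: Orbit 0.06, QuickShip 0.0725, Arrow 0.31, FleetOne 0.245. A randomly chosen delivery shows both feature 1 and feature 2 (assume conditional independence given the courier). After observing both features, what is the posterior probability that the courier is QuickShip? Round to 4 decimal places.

By Bayes' rule, posterior ∝ prior × likelihood:
  Orbit: 0.14 × 0.08 × 0.06 = 0.000672
  QuickShip: 0.44 × 0.24 × 0.0725 = 0.007656
  Arrow: 0.37 × 0.238 × 0.31 = 0.0272986
  FleetOne: 0.05 × 0.058 × 0.245 = 0.0007105
Total = 0.0363371.
P(QuickShip | evidence) = 0.007656 / 0.0363371 ≈ 0.2107.

0.2107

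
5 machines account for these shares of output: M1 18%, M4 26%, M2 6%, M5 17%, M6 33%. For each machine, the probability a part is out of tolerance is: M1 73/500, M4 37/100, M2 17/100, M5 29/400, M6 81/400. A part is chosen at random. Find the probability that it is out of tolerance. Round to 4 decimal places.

Prior × likelihood for each hypothesis:
  M1: 0.18 × 0.146 = 0.02628
  M4: 0.26 × 0.37 = 0.0962
  M2: 0.06 × 0.17 = 0.0102
  M5: 0.17 × 0.0725 = 0.012325
  M6: 0.33 × 0.2025 = 0.066825
P(oversize) = 0.02628 + 0.0962 + 0.0102 + 0.012325 + 0.066825 = 0.21183 → 0.2118.

0.2118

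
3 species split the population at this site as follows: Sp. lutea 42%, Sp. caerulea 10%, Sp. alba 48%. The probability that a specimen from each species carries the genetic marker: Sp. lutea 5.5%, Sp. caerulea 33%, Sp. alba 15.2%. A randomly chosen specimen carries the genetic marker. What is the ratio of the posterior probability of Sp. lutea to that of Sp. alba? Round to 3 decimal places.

0.317

Compute prior × likelihood for every hypothesis:
  Sp. lutea: 0.42 × 0.055 = 0.0231
  Sp. caerulea: 0.1 × 0.33 = 0.033
  Sp. alba: 0.48 × 0.152 = 0.07296
Normalizing constant = 0.12906.
The ratio is 0.0231 / 0.07296 (the normalizer cancels) = 0.317.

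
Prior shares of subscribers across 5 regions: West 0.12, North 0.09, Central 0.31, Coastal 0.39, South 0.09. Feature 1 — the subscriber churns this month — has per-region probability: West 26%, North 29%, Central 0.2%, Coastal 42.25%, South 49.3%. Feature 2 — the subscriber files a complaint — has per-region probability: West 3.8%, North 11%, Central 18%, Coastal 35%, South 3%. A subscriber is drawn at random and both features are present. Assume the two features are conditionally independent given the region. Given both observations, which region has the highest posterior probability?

Unnormalized posteriors (prior × likelihood):
  West: 0.12 × 0.26 × 0.038 = 0.0011856
  North: 0.09 × 0.29 × 0.11 = 0.002871
  Central: 0.31 × 0.002 × 0.18 = 0.0001116
  Coastal: 0.39 × 0.4225 × 0.35 = 0.05767125
  South: 0.09 × 0.493 × 0.03 = 0.0013311
Normalizing constant = 0.06317055.
Largest term belongs to Coastal, so Coastal is most probable.

Coastal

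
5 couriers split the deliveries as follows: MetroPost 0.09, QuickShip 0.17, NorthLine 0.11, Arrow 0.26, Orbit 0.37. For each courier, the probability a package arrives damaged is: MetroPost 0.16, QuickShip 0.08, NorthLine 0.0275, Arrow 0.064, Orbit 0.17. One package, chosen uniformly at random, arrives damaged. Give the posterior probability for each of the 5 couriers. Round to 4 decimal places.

MetroPost 0.1302, QuickShip 0.1230, NorthLine 0.0274, Arrow 0.1505, Orbit 0.5689

Compute prior × likelihood for every hypothesis:
  MetroPost: 0.09 × 0.16 = 0.0144
  QuickShip: 0.17 × 0.08 = 0.0136
  NorthLine: 0.11 × 0.0275 = 0.003025
  Arrow: 0.26 × 0.064 = 0.01664
  Orbit: 0.37 × 0.17 = 0.0629
Normalizing constant = 0.110565.
P(MetroPost | damaged) = 0.0144/0.110565 ≈ 0.1302
P(QuickShip | damaged) = 0.0136/0.110565 ≈ 0.1230
P(NorthLine | damaged) = 0.003025/0.110565 ≈ 0.0274
P(Arrow | damaged) = 0.01664/0.110565 ≈ 0.1505
P(Orbit | damaged) = 0.0629/0.110565 ≈ 0.5689
(Check: 0.1302+0.1230+0.0274+0.1505+0.5689 = 1.0000.)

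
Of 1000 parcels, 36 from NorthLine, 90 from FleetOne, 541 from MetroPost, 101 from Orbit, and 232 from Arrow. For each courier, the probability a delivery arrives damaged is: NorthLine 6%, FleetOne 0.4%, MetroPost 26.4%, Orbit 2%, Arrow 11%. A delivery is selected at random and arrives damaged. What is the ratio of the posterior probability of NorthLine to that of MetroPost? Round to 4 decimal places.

0.0151

Compute prior × likelihood for every hypothesis:
  NorthLine: 0.036 × 0.06 = 0.00216
  FleetOne: 0.09 × 0.004 = 0.00036
  MetroPost: 0.541 × 0.264 = 0.142824
  Orbit: 0.101 × 0.02 = 0.00202
  Arrow: 0.232 × 0.11 = 0.02552
Normalizing constant = 0.172884.
The ratio is 0.00216 / 0.142824 (the normalizer cancels) = 0.0151.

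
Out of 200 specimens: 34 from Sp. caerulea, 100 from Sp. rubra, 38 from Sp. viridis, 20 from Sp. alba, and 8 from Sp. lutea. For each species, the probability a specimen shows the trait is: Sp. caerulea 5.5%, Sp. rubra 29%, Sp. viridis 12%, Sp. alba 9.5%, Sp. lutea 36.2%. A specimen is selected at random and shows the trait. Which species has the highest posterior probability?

Sp. rubra

Compute prior × likelihood for every hypothesis:
  Sp. caerulea: 0.17 × 0.055 = 0.00935
  Sp. rubra: 0.5 × 0.29 = 0.145
  Sp. viridis: 0.19 × 0.12 = 0.0228
  Sp. alba: 0.1 × 0.095 = 0.0095
  Sp. lutea: 0.04 × 0.362 = 0.01448
Total = 0.20113.
Largest term belongs to Sp. rubra, so Sp. rubra is most probable.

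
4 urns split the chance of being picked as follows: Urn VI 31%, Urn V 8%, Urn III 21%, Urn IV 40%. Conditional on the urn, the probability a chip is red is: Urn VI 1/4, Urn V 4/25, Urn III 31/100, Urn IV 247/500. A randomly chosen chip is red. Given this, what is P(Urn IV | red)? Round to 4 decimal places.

0.5598

Compute prior × likelihood for every hypothesis:
  Urn VI: 0.31 × 0.25 = 0.0775
  Urn V: 0.08 × 0.16 = 0.0128
  Urn III: 0.21 × 0.31 = 0.0651
  Urn IV: 0.4 × 0.494 = 0.1976
Total = 0.353.
P(Urn IV | evidence) = 0.1976 / 0.353 ≈ 0.5598.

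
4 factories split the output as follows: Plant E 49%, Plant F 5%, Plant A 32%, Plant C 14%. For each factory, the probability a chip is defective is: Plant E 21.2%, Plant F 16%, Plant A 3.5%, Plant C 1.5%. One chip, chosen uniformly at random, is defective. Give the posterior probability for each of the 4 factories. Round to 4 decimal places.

Plant E 0.8298, Plant F 0.0639, Plant A 0.0895, Plant C 0.0168

Compute prior × likelihood for every hypothesis:
  Plant E: 0.49 × 0.212 = 0.10388
  Plant F: 0.05 × 0.16 = 0.008
  Plant A: 0.32 × 0.035 = 0.0112
  Plant C: 0.14 × 0.015 = 0.0021
Total = 0.12518.
P(Plant E | defective) = 0.10388/0.12518 ≈ 0.8298
P(Plant F | defective) = 0.008/0.12518 ≈ 0.0639
P(Plant A | defective) = 0.0112/0.12518 ≈ 0.0895
P(Plant C | defective) = 0.0021/0.12518 ≈ 0.0168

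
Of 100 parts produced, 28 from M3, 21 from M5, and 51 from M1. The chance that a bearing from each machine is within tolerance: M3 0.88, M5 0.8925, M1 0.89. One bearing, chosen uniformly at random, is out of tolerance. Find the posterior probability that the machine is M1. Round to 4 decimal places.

0.4997

Taking complements, P(oversize | each) = M3 0.12, M5 0.1075, M1 0.11.
Compute prior × likelihood for every hypothesis:
  M3: 0.28 × 0.12 = 0.0336
  M5: 0.21 × 0.1075 = 0.022575
  M1: 0.51 × 0.11 = 0.0561
Normalizing constant = 0.112275.
P(M1 | evidence) = 0.0561 / 0.112275 ≈ 0.4997.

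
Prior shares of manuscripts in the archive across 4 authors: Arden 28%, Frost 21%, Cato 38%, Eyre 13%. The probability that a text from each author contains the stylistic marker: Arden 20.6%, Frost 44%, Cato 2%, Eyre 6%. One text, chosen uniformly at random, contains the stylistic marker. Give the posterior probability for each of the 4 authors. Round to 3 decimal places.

Arden 0.349, Frost 0.558, Cato 0.046, Eyre 0.047

Unnormalized posteriors (prior × likelihood):
  Arden: 0.28 × 0.206 = 0.05768
  Frost: 0.21 × 0.44 = 0.0924
  Cato: 0.38 × 0.02 = 0.0076
  Eyre: 0.13 × 0.06 = 0.0078
Sum = 0.16548.
P(Arden | marker) = 0.05768/0.16548 ≈ 0.349
P(Frost | marker) = 0.0924/0.16548 ≈ 0.558
P(Cato | marker) = 0.0076/0.16548 ≈ 0.046
P(Eyre | marker) = 0.0078/0.16548 ≈ 0.047
(Check: 0.349+0.558+0.046+0.047 = 1.000.)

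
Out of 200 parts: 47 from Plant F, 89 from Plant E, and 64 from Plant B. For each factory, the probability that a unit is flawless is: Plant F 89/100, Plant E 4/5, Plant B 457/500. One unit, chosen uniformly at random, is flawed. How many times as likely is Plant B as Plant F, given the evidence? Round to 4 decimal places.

Taking complements, P(flawed | each) = Plant F 0.11, Plant E 0.2, Plant B 0.086.
Prior × likelihood for each hypothesis:
  Plant F: 0.235 × 0.11 = 0.02585
  Plant E: 0.445 × 0.2 = 0.089
  Plant B: 0.32 × 0.086 = 0.02752
Total = 0.14237.
The ratio is 0.02752 / 0.02585 (the normalizer cancels) = 1.0646.

1.0646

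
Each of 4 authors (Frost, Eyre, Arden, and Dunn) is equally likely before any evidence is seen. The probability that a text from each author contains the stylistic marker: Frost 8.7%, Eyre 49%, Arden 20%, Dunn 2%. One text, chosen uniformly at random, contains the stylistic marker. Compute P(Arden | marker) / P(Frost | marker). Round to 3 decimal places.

Since the prior is uniform, the posterior is proportional to the likelihood:
  Frost: 0.087
  Eyre: 0.49
  Arden: 0.2
  Dunn: 0.02
Normalizing constant = 0.797.
The ratio is 0.2 / 0.087 (the normalizer cancels) = 2.299.

2.299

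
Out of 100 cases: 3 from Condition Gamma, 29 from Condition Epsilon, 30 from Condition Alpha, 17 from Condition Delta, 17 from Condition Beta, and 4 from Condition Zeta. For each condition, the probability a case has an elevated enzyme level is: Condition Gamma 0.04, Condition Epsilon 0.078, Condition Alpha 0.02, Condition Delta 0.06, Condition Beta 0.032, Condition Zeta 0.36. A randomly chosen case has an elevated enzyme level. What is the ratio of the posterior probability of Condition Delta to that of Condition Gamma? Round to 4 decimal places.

8.5000

Prior × likelihood for each hypothesis:
  Condition Gamma: 0.03 × 0.04 = 0.0012
  Condition Epsilon: 0.29 × 0.078 = 0.02262
  Condition Alpha: 0.3 × 0.02 = 0.006
  Condition Delta: 0.17 × 0.06 = 0.0102
  Condition Beta: 0.17 × 0.032 = 0.00544
  Condition Zeta: 0.04 × 0.36 = 0.0144
Sum = 0.05986.
The ratio is 0.0102 / 0.0012 (the normalizer cancels) = 8.5000.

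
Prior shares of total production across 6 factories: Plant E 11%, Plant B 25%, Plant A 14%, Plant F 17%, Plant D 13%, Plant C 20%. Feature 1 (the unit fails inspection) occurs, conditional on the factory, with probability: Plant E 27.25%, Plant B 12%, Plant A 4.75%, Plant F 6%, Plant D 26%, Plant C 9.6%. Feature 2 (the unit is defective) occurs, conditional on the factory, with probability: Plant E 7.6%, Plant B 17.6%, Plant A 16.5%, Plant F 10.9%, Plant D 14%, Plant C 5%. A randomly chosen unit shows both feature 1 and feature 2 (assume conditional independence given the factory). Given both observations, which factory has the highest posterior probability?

Plant B

Prior × likelihood for each hypothesis:
  Plant E: 0.11 × 0.2725 × 0.076 = 0.0022781
  Plant B: 0.25 × 0.12 × 0.176 = 0.00528
  Plant A: 0.14 × 0.0475 × 0.165 = 0.00109725
  Plant F: 0.17 × 0.06 × 0.109 = 0.0011118
  Plant D: 0.13 × 0.26 × 0.14 = 0.004732
  Plant C: 0.2 × 0.096 × 0.05 = 0.00096
Normalizing constant = 0.01545915.
Largest term belongs to Plant B, so Plant B is most probable.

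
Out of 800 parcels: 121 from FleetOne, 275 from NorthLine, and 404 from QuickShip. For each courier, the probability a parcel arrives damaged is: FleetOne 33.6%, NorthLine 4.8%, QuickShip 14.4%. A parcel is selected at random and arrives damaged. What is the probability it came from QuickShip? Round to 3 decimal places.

Compute prior × likelihood for every hypothesis:
  FleetOne: 0.15125 × 0.336 = 0.05082
  NorthLine: 0.34375 × 0.048 = 0.0165
  QuickShip: 0.505 × 0.144 = 0.07272
Total = 0.14004.
P(QuickShip | evidence) = 0.07272 / 0.14004 ≈ 0.519.

0.519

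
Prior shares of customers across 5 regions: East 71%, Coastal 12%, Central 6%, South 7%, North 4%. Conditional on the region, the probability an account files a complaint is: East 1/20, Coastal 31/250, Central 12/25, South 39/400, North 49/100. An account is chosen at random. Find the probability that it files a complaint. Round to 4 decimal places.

0.1056

Compute prior × likelihood for every hypothesis:
  East: 0.71 × 0.05 = 0.0355
  Coastal: 0.12 × 0.124 = 0.01488
  Central: 0.06 × 0.48 = 0.0288
  South: 0.07 × 0.0975 = 0.006825
  North: 0.04 × 0.49 = 0.0196
P(complaint) = 0.0355 + 0.01488 + 0.0288 + 0.006825 + 0.0196 = 0.105605 → 0.1056.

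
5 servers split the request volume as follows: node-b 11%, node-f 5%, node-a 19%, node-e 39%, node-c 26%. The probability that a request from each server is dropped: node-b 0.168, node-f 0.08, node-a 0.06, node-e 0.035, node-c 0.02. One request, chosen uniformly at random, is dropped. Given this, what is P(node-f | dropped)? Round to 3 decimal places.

0.076

Compute prior × likelihood for every hypothesis:
  node-b: 0.11 × 0.168 = 0.01848
  node-f: 0.05 × 0.08 = 0.004
  node-a: 0.19 × 0.06 = 0.0114
  node-e: 0.39 × 0.035 = 0.01365
  node-c: 0.26 × 0.02 = 0.0052
Total = 0.05273.
P(node-f | evidence) = 0.004 / 0.05273 ≈ 0.076.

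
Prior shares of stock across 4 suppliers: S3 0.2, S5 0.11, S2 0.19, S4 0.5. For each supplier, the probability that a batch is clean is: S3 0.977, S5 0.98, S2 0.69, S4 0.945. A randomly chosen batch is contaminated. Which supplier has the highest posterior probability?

Taking complements, P(contaminated | each) = S3 0.023, S5 0.02, S2 0.31, S4 0.055.
Prior × likelihood for each hypothesis:
  S3: 0.2 × 0.023 = 0.0046
  S5: 0.11 × 0.02 = 0.0022
  S2: 0.19 × 0.31 = 0.0589
  S4: 0.5 × 0.055 = 0.0275
Normalizing constant = 0.0932.
Largest term belongs to S2, so S2 is most probable.

S2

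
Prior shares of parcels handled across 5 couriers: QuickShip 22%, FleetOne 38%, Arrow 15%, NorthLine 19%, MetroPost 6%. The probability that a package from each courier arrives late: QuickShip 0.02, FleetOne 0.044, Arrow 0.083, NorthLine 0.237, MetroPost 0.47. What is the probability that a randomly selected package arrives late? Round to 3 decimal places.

Unnormalized posteriors (prior × likelihood):
  QuickShip: 0.22 × 0.02 = 0.0044
  FleetOne: 0.38 × 0.044 = 0.01672
  Arrow: 0.15 × 0.083 = 0.01245
  NorthLine: 0.19 × 0.237 = 0.04503
  MetroPost: 0.06 × 0.47 = 0.0282
P(late) = 0.0044 + 0.01672 + 0.01245 + 0.04503 + 0.0282 = 0.1068 → 0.107.

0.107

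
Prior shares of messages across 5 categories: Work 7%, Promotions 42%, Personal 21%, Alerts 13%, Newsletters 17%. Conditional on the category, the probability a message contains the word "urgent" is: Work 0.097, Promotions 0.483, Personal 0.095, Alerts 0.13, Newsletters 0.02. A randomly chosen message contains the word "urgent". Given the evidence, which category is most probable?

Promotions

By Bayes' rule, posterior ∝ prior × likelihood:
  Work: 0.07 × 0.097 = 0.00679
  Promotions: 0.42 × 0.483 = 0.20286
  Personal: 0.21 × 0.095 = 0.01995
  Alerts: 0.13 × 0.13 = 0.0169
  Newsletters: 0.17 × 0.02 = 0.0034
Normalizing constant = 0.2499.
Largest term belongs to Promotions, so Promotions is most probable.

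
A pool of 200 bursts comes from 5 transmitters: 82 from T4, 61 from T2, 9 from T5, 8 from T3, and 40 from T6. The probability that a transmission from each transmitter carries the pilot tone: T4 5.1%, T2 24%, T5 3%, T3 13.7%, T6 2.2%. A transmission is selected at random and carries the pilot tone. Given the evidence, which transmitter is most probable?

T2

Prior × likelihood for each hypothesis:
  T4: 0.41 × 0.051 = 0.02091
  T2: 0.305 × 0.24 = 0.0732
  T5: 0.045 × 0.03 = 0.00135
  T3: 0.04 × 0.137 = 0.00548
  T6: 0.2 × 0.022 = 0.0044
Normalizing constant = 0.10534.
Largest term belongs to T2, so T2 is most probable.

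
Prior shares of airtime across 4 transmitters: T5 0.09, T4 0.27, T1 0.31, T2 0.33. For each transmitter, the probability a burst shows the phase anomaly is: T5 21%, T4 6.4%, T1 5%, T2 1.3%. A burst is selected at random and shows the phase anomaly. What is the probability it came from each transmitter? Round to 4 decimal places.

T5 0.3377, T4 0.3087, T1 0.2769, T2 0.0766

Unnormalized posteriors (prior × likelihood):
  T5: 0.09 × 0.21 = 0.0189
  T4: 0.27 × 0.064 = 0.01728
  T1: 0.31 × 0.05 = 0.0155
  T2: 0.33 × 0.013 = 0.00429
Total = 0.05597.
P(T5 | anomaly) = 0.0189/0.05597 ≈ 0.3377
P(T4 | anomaly) = 0.01728/0.05597 ≈ 0.3087
P(T1 | anomaly) = 0.0155/0.05597 ≈ 0.2769
P(T2 | anomaly) = 0.00429/0.05597 ≈ 0.0766
(Check: 0.3377+0.3087+0.2769+0.0766 = 0.9999.)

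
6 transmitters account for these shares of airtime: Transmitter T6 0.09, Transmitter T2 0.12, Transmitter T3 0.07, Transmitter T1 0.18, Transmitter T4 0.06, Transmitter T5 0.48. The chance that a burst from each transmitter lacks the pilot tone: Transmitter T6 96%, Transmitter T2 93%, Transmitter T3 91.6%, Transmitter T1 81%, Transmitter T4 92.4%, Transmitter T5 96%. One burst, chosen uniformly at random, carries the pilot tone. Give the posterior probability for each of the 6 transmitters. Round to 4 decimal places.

Taking complements, P(pilot | each) = Transmitter T6 0.04, Transmitter T2 0.07, Transmitter T3 0.084, Transmitter T1 0.19, Transmitter T4 0.076, Transmitter T5 0.04.
By Bayes' rule, posterior ∝ prior × likelihood:
  Transmitter T6: 0.09 × 0.04 = 0.0036
  Transmitter T2: 0.12 × 0.07 = 0.0084
  Transmitter T3: 0.07 × 0.084 = 0.00588
  Transmitter T1: 0.18 × 0.19 = 0.0342
  Transmitter T4: 0.06 × 0.076 = 0.00456
  Transmitter T5: 0.48 × 0.04 = 0.0192
Sum = 0.07584.
P(Transmitter T6 | pilot) = 0.0036/0.07584 ≈ 0.0475
P(Transmitter T2 | pilot) = 0.0084/0.07584 ≈ 0.1108
P(Transmitter T3 | pilot) = 0.00588/0.07584 ≈ 0.0775
P(Transmitter T1 | pilot) = 0.0342/0.07584 ≈ 0.4509
P(Transmitter T4 | pilot) = 0.00456/0.07584 ≈ 0.0601
P(Transmitter T5 | pilot) = 0.0192/0.07584 ≈ 0.2532

Transmitter T6 0.0475, Transmitter T2 0.1108, Transmitter T3 0.0775, Transmitter T1 0.4509, Transmitter T4 0.0601, Transmitter T5 0.2532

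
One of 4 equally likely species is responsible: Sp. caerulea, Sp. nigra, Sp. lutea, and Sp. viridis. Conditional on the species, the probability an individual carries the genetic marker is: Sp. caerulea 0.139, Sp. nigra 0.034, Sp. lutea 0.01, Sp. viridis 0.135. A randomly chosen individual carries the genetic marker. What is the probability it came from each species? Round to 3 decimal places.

Sp. caerulea 0.437, Sp. nigra 0.107, Sp. lutea 0.031, Sp. viridis 0.425

Since the prior is uniform, the posterior is proportional to the likelihood:
  Sp. caerulea: 0.139
  Sp. nigra: 0.034
  Sp. lutea: 0.01
  Sp. viridis: 0.135
Sum = 0.318.
P(Sp. caerulea | marker) = 0.139/0.318 ≈ 0.437
P(Sp. nigra | marker) = 0.034/0.318 ≈ 0.107
P(Sp. lutea | marker) = 0.01/0.318 ≈ 0.031
P(Sp. viridis | marker) = 0.135/0.318 ≈ 0.425
(Check: 0.437+0.107+0.031+0.425 = 1.000.)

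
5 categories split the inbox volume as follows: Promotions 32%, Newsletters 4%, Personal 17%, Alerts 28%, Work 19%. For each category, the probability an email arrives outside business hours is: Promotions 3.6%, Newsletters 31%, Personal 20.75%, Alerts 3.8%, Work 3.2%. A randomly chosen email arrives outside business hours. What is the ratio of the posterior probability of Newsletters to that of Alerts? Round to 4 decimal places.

1.1654

Unnormalized posteriors (prior × likelihood):
  Promotions: 0.32 × 0.036 = 0.01152
  Newsletters: 0.04 × 0.31 = 0.0124
  Personal: 0.17 × 0.2075 = 0.035275
  Alerts: 0.28 × 0.038 = 0.01064
  Work: 0.19 × 0.032 = 0.00608
Normalizing constant = 0.075915.
The ratio is 0.0124 / 0.01064 (the normalizer cancels) = 1.1654.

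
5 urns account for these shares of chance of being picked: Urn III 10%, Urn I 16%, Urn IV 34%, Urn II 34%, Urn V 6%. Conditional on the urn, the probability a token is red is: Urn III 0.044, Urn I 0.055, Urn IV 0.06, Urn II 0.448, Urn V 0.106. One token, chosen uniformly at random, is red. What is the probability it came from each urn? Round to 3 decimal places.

Prior × likelihood for each hypothesis:
  Urn III: 0.1 × 0.044 = 0.0044
  Urn I: 0.16 × 0.055 = 0.0088
  Urn IV: 0.34 × 0.06 = 0.0204
  Urn II: 0.34 × 0.448 = 0.15232
  Urn V: 0.06 × 0.106 = 0.00636
Total = 0.19228.
P(Urn III | red) = 0.0044/0.19228 ≈ 0.023
P(Urn I | red) = 0.0088/0.19228 ≈ 0.046
P(Urn IV | red) = 0.0204/0.19228 ≈ 0.106
P(Urn II | red) = 0.15232/0.19228 ≈ 0.792
P(Urn V | red) = 0.00636/0.19228 ≈ 0.033
(Check: 0.023+0.046+0.106+0.792+0.033 = 1.000.)

Urn III 0.023, Urn I 0.046, Urn IV 0.106, Urn II 0.792, Urn V 0.033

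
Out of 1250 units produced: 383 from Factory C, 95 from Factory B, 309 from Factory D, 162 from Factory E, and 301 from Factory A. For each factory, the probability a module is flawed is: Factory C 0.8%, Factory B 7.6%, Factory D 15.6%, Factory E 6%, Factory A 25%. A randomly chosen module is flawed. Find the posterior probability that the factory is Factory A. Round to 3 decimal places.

By Bayes' rule, posterior ∝ prior × likelihood:
  Factory C: 0.3064 × 0.008 = 0.0024512
  Factory B: 0.076 × 0.076 = 0.005776
  Factory D: 0.2472 × 0.156 = 0.0385632
  Factory E: 0.1296 × 0.06 = 0.007776
  Factory A: 0.2408 × 0.25 = 0.0602
Sum = 0.1147664.
P(Factory A | evidence) = 0.0602 / 0.1147664 ≈ 0.525.

0.525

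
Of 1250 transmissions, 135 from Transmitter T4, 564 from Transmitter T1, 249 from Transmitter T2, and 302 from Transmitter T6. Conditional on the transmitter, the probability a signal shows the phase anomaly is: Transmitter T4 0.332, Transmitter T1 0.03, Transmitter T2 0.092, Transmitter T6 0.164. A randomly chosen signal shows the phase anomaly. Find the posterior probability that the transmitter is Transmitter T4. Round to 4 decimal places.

0.3340

Compute prior × likelihood for every hypothesis:
  Transmitter T4: 0.108 × 0.332 = 0.035856
  Transmitter T1: 0.4512 × 0.03 = 0.013536
  Transmitter T2: 0.1992 × 0.092 = 0.0183264
  Transmitter T6: 0.2416 × 0.164 = 0.0396224
Sum = 0.1073408.
P(Transmitter T4 | evidence) = 0.035856 / 0.1073408 ≈ 0.3340.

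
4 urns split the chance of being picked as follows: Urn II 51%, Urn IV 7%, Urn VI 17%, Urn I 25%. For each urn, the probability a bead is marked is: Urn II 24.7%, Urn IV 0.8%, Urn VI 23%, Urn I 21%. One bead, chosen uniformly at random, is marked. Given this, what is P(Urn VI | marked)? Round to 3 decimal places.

0.179

Prior × likelihood for each hypothesis:
  Urn II: 0.51 × 0.247 = 0.12597
  Urn IV: 0.07 × 0.008 = 0.00056
  Urn VI: 0.17 × 0.23 = 0.0391
  Urn I: 0.25 × 0.21 = 0.0525
Sum = 0.21813.
P(Urn VI | evidence) = 0.0391 / 0.21813 ≈ 0.179.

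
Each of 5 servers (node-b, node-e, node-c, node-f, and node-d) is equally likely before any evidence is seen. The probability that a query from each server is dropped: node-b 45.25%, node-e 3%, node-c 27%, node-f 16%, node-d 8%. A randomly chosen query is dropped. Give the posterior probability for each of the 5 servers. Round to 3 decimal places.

node-b 0.456, node-e 0.030, node-c 0.272, node-f 0.161, node-d 0.081

Since the prior is uniform, the posterior is proportional to the likelihood:
  node-b: 0.4525
  node-e: 0.03
  node-c: 0.27
  node-f: 0.16
  node-d: 0.08
Sum = 0.9925.
P(node-b | dropped) = 0.4525/0.9925 ≈ 0.456
P(node-e | dropped) = 0.03/0.9925 ≈ 0.030
P(node-c | dropped) = 0.27/0.9925 ≈ 0.272
P(node-f | dropped) = 0.16/0.9925 ≈ 0.161
P(node-d | dropped) = 0.08/0.9925 ≈ 0.081
(Check: 0.456+0.030+0.272+0.161+0.081 = 1.000.)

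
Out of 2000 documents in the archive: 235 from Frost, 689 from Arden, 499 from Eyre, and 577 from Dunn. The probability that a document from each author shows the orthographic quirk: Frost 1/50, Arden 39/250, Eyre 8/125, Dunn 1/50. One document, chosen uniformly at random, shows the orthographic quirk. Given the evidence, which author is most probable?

Arden

By Bayes' rule, posterior ∝ prior × likelihood:
  Frost: 0.1175 × 0.02 = 0.00235
  Arden: 0.3445 × 0.156 = 0.053742
  Eyre: 0.2495 × 0.064 = 0.015968
  Dunn: 0.2885 × 0.02 = 0.00577
Normalizing constant = 0.07783.
Largest term belongs to Arden, so Arden is most probable.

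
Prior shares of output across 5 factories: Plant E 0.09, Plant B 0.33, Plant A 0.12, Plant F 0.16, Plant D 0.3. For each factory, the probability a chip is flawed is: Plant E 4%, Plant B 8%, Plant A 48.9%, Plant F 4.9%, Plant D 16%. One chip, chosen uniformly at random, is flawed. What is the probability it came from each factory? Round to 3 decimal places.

Compute prior × likelihood for every hypothesis:
  Plant E: 0.09 × 0.04 = 0.0036
  Plant B: 0.33 × 0.08 = 0.0264
  Plant A: 0.12 × 0.489 = 0.05868
  Plant F: 0.16 × 0.049 = 0.00784
  Plant D: 0.3 × 0.16 = 0.048
Sum = 0.14452.
P(Plant E | flawed) = 0.0036/0.14452 ≈ 0.025
P(Plant B | flawed) = 0.0264/0.14452 ≈ 0.183
P(Plant A | flawed) = 0.05868/0.14452 ≈ 0.406
P(Plant F | flawed) = 0.00784/0.14452 ≈ 0.054
P(Plant D | flawed) = 0.048/0.14452 ≈ 0.332
(Check: 0.025+0.183+0.406+0.054+0.332 = 1.000.)

Plant E 0.025, Plant B 0.183, Plant A 0.406, Plant F 0.054, Plant D 0.332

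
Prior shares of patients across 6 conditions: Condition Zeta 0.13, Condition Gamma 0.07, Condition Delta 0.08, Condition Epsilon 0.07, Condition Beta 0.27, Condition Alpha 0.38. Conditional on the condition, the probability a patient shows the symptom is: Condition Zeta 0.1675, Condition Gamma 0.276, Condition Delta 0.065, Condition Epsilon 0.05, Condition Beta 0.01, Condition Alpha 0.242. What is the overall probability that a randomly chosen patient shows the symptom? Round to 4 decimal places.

0.1445

Unnormalized posteriors (prior × likelihood):
  Condition Zeta: 0.13 × 0.1675 = 0.021775
  Condition Gamma: 0.07 × 0.276 = 0.01932
  Condition Delta: 0.08 × 0.065 = 0.0052
  Condition Epsilon: 0.07 × 0.05 = 0.0035
  Condition Beta: 0.27 × 0.01 = 0.0027
  Condition Alpha: 0.38 × 0.242 = 0.09196
P(symptomatic) = 0.021775 + 0.01932 + 0.0052 + 0.0035 + 0.0027 + 0.09196 = 0.144455 → 0.1445.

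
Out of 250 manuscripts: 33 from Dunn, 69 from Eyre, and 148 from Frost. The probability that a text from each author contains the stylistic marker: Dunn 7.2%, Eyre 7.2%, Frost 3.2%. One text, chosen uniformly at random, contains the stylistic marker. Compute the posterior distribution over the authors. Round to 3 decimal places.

Prior × likelihood for each hypothesis:
  Dunn: 0.132 × 0.072 = 0.009504
  Eyre: 0.276 × 0.072 = 0.019872
  Frost: 0.592 × 0.032 = 0.018944
Normalizing constant = 0.04832.
P(Dunn | marker) = 0.009504/0.04832 ≈ 0.197
P(Eyre | marker) = 0.019872/0.04832 ≈ 0.411
P(Frost | marker) = 0.018944/0.04832 ≈ 0.392

Dunn 0.197, Eyre 0.411, Frost 0.392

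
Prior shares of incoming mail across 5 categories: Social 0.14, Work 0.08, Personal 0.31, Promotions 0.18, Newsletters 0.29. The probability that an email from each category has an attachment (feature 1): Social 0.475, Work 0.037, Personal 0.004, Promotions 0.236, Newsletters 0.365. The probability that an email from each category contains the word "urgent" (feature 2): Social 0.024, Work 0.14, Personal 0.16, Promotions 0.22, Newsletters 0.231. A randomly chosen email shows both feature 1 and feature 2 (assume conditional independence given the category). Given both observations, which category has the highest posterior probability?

Newsletters

Compute prior × likelihood for every hypothesis:
  Social: 0.14 × 0.475 × 0.024 = 0.001596
  Work: 0.08 × 0.037 × 0.14 = 0.0004144
  Personal: 0.31 × 0.004 × 0.16 = 0.0001984
  Promotions: 0.18 × 0.236 × 0.22 = 0.0093456
  Newsletters: 0.29 × 0.365 × 0.231 = 0.02445135
Normalizing constant = 0.03600575.
Largest term belongs to Newsletters, so Newsletters is most probable.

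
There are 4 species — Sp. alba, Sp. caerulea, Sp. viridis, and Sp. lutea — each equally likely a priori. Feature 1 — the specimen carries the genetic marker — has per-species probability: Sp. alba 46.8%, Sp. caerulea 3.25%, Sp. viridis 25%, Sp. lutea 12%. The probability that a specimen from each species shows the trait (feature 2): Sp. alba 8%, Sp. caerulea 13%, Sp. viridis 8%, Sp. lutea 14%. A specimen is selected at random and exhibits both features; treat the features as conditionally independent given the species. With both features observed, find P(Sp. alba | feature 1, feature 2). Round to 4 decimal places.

With a uniform prior (1/4 each), posterior ∝ likelihood:
  Sp. alba: 0.468 × 0.08 = 0.03744
  Sp. caerulea: 0.0325 × 0.13 = 0.004225
  Sp. viridis: 0.25 × 0.08 = 0.02
  Sp. lutea: 0.12 × 0.14 = 0.0168
Normalizing constant = 0.078465.
P(Sp. alba | evidence) = 0.03744 / 0.078465 ≈ 0.4772.

0.4772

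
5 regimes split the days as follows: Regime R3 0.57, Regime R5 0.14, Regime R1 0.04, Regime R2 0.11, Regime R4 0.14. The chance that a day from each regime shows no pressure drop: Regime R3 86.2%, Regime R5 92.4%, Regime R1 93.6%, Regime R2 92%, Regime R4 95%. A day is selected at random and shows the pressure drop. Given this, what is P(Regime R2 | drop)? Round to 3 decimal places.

0.082

Taking complements, P(drop | each) = Regime R3 0.138, Regime R5 0.076, Regime R1 0.064, Regime R2 0.08, Regime R4 0.05.
Compute prior × likelihood for every hypothesis:
  Regime R3: 0.57 × 0.138 = 0.07866
  Regime R5: 0.14 × 0.076 = 0.01064
  Regime R1: 0.04 × 0.064 = 0.00256
  Regime R2: 0.11 × 0.08 = 0.0088
  Regime R4: 0.14 × 0.05 = 0.007
Sum = 0.10766.
P(Regime R2 | evidence) = 0.0088 / 0.10766 ≈ 0.082.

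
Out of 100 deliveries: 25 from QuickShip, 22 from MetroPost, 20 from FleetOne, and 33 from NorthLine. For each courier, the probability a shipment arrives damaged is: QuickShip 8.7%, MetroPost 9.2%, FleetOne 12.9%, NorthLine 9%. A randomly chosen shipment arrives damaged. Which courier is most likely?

Compute prior × likelihood for every hypothesis:
  QuickShip: 0.25 × 0.087 = 0.02175
  MetroPost: 0.22 × 0.092 = 0.02024
  FleetOne: 0.2 × 0.129 = 0.0258
  NorthLine: 0.33 × 0.09 = 0.0297
Total = 0.09749.
Largest term belongs to NorthLine, so NorthLine is most probable.

NorthLine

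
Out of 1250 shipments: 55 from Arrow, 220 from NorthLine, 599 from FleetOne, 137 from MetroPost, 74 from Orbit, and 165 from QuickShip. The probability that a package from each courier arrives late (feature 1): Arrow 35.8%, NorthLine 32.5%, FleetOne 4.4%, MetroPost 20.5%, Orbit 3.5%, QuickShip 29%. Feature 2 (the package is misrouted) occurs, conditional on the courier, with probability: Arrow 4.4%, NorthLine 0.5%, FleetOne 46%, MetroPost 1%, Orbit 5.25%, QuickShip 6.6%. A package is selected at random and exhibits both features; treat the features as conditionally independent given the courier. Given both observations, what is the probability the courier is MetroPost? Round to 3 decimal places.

0.017

Prior × likelihood for each hypothesis:
  Arrow: 0.044 × 0.358 × 0.044 = 0.000693088
  NorthLine: 0.176 × 0.325 × 0.005 = 0.000286
  FleetOne: 0.4792 × 0.044 × 0.46 = 0.009699008
  MetroPost: 0.1096 × 0.205 × 0.01 = 0.00022468
  Orbit: 0.0592 × 0.035 × 0.0525 = 0.00010878
  QuickShip: 0.132 × 0.29 × 0.066 = 0.00252648
Normalizing constant = 0.013538036.
P(MetroPost | evidence) = 0.00022468 / 0.013538036 ≈ 0.017.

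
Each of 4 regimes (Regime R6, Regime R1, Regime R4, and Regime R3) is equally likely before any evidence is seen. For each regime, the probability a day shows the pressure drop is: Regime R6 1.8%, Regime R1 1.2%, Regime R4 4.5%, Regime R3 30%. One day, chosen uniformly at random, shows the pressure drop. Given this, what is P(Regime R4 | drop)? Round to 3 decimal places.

0.120

Since the prior is uniform, the posterior is proportional to the likelihood:
  Regime R6: 0.018
  Regime R1: 0.012
  Regime R4: 0.045
  Regime R3: 0.3
Total = 0.375.
P(Regime R4 | evidence) = 0.045 / 0.375 ≈ 0.120.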